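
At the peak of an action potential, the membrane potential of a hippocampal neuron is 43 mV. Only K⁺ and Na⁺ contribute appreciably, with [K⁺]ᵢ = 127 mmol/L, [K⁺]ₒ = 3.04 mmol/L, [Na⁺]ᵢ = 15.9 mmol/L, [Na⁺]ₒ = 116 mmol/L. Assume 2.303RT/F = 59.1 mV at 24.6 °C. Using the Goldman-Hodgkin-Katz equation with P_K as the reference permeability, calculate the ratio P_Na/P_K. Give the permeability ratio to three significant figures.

Let α = P_Na/P_K. GHK: Vm = 59.1·log₁₀[(Kₒ + α·Naₒ)/(Kᵢ + α·Naᵢ)].
10^(Vm/59.1) = 10^(43.0/59.1) = 5.3405
So 5.3405·(Kᵢ + α·Naᵢ) = Kₒ + α·Naₒ → α = (5.3405·127.0 − 3.04) / (116.0 − 5.3405·15.9)
α = (678.2 − 3.04) / (116.0 − 84.91) = 675.2/31.09 = 21.72

21.7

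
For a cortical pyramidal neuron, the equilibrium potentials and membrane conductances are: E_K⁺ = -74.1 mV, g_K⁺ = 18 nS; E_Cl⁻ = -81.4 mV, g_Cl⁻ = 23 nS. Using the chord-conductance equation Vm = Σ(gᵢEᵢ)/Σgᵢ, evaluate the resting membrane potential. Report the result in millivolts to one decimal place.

-78.2 mV

Σ gᵢEᵢ = 18·(-74.1) + 23·(-81.4) = -3206.00
Σ gᵢ = 18 + 23 = 41
Vm = -3206.00 / 41 = -78.20 mV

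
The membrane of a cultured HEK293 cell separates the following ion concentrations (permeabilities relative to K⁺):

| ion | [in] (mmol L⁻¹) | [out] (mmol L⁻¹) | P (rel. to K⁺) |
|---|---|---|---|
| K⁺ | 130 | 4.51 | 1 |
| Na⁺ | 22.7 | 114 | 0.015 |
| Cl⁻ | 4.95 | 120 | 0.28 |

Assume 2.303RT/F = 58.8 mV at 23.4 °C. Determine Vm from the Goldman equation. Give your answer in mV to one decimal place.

-78.4 mV

Vm = 58.8 · log₁₀[(Σ P·[cation]ₒ + Σ P·[anion]ᵢ) / (Σ P·[cation]ᵢ + Σ P·[anion]ₒ)]
Numerator = 1×4.51 + 0.015×114 + 0.28×4.95 = 7.606
Denominator = 1×130 + 0.015×22.7 + 0.28×120 = 163.9
Vm = 58.8 · log₁₀(0.046395) = 58.8 × (-1.3335) = -78.41 mV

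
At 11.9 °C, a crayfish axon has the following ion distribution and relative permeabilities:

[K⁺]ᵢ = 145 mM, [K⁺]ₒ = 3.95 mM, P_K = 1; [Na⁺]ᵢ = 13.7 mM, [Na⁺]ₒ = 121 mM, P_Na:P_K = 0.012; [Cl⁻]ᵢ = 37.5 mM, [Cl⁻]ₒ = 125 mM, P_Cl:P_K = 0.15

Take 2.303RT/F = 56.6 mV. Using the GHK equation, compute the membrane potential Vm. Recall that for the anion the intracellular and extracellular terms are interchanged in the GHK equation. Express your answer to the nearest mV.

-66 mV

Vm = 56.6 · log₁₀[(Σ P·[cation]ₒ + Σ P·[anion]ᵢ) / (Σ P·[cation]ᵢ + Σ P·[anion]ₒ)]
Numerator = 1×3.95 + 0.012×121 + 0.15×37.5 = 11.03
Denominator = 1×145 + 0.012×13.7 + 0.15×125 = 163.9
Vm = 56.6 · log₁₀(0.067273) = 56.6 × (-1.1722) = -66.34 mV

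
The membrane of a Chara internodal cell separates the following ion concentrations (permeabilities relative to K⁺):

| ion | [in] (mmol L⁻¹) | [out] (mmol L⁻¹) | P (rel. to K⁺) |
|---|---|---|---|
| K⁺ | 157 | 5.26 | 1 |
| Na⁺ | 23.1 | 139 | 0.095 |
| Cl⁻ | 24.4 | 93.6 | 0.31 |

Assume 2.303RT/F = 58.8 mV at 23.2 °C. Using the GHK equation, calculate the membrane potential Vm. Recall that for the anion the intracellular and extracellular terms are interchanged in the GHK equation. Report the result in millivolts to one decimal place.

-50.5 mV

Vm = 58.8 · log₁₀[(Σ P·[cation]ₒ + Σ P·[anion]ᵢ) / (Σ P·[cation]ᵢ + Σ P·[anion]ₒ)]
Numerator = 1×5.26 + 0.095×139 + 0.31×24.4 = 26.03
Denominator = 1×157 + 0.095×23.1 + 0.31×93.6 = 188.2
Vm = 58.8 · log₁₀(0.1383) = 58.8 × (-0.8592) = -50.52 mV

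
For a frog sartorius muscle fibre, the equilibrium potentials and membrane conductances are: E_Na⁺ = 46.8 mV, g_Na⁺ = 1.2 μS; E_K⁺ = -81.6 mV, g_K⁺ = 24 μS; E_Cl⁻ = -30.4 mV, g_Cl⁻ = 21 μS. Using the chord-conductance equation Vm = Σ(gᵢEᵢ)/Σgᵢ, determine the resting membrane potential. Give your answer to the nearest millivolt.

Σ gᵢEᵢ = 1.2·(46.8) + 24·(-81.6) + 21·(-30.4) = -2540.64
Σ gᵢ = 1.2 + 24 + 21 = 46.2
Vm = -2540.64 / 46.2 = -54.99 mV

-55 mV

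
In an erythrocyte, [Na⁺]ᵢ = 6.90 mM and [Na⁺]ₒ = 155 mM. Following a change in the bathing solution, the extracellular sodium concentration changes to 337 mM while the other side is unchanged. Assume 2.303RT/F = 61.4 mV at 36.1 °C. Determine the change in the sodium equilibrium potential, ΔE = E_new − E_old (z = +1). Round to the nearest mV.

E_old = (61.4/1)·log₁₀(155/6.90) = 82.98 mV
E_new = (61.4/1)·log₁₀(337/6.90) = 103.69 mV
ΔE = 103.69 − (82.98) = 20.71 mV

21 mV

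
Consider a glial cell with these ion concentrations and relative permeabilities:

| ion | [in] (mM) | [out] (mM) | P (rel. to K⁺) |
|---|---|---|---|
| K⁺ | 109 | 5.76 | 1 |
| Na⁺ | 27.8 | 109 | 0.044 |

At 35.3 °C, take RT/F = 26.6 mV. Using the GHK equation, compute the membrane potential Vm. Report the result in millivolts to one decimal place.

-62.4 mV

Vm = 26.6 · ln[(Σ P·[cation]ₒ + Σ P·[anion]ᵢ) / (Σ P·[cation]ᵢ + Σ P·[anion]ₒ)]
Numerator = 1×5.76 + 0.044×109 = 10.56
Denominator = 1×109 + 0.044×27.8 = 110.2
Vm = 26.6 · ln(0.095769) = 26.6 × (-2.3458) = -62.40 mV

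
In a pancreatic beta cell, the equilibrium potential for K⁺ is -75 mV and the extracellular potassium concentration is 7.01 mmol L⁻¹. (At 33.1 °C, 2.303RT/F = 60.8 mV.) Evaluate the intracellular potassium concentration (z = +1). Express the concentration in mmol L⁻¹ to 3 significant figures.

Nernst: E = (60.8/1) · log₁₀([out]/[in]), so log₁₀([out]/[in]) = -75.0 × 1 / 60.8 = -1.2336.
[out]/[in] = 10^(-1.2336) = 0.0584.
[in] = 7.01 / 0.0584 = 120 mmol L⁻¹.

120 mmol L⁻¹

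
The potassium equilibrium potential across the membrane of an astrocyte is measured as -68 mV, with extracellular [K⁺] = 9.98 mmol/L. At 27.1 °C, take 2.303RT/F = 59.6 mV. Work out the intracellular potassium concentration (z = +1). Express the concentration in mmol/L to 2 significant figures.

140 mmol/L

Nernst: E = (59.6/1) · log₁₀([out]/[in]), so log₁₀([out]/[in]) = -68.0 × 1 / 59.6 = -1.1409.
[out]/[in] = 10^(-1.1409) = 0.07229.
[in] = 9.98 / 0.07229 = 138.1 mmol/L.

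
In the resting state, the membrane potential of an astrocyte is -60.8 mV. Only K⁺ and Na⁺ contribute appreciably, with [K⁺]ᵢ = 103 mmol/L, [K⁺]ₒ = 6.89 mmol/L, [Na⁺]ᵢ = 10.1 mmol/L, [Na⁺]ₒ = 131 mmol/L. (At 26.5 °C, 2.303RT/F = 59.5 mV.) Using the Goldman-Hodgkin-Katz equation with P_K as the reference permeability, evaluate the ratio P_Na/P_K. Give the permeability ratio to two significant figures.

Let α = P_Na/P_K. GHK: Vm = 59.5·log₁₀[(Kₒ + α·Naₒ)/(Kᵢ + α·Naᵢ)].
10^(Vm/59.5) = 10^(-60.8/59.5) = 0.095094
So 0.095094·(Kᵢ + α·Naᵢ) = Kₒ + α·Naₒ → α = (0.095094·103.0 − 6.89) / (131.0 − 0.095094·10.1)
α = (9.795 − 6.89) / (131.0 − 0.9604) = 2.905/130 = 0.02234

0.022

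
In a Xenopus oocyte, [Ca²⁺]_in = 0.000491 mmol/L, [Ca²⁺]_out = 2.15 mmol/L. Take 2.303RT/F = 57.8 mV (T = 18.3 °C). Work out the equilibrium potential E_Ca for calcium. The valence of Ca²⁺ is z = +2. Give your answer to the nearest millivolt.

105 mV

E = (57.8/z) · log₁₀([Ca²⁺]_out/[Ca²⁺]_in) with z = +2.
= (57.8/2) · log₁₀(2.15/0.000491) = 28.90 · log₁₀(4379)
= 28.90 · (3.6414) = 105.24 mV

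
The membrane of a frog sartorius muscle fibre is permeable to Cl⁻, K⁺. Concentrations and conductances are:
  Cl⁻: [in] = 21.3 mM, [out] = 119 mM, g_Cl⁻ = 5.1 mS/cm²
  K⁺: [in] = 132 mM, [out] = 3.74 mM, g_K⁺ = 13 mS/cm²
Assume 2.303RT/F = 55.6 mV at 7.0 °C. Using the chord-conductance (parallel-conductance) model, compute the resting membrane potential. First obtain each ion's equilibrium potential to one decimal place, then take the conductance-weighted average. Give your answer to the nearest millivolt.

E_Cl⁻ = (55.6/-1)·log₁₀(119/21.3) = -41.5 mV
E_K⁺ = (55.6/1)·log₁₀(3.74/132) = -86.1 mV
Vm = (Σ gᵢEᵢ)/(Σ gᵢ) = (5.1·-41.5 + 13·-86.1) / (5.1 + 13)
= -1330.95 / 18.1 = -73.53 mV

-74 mV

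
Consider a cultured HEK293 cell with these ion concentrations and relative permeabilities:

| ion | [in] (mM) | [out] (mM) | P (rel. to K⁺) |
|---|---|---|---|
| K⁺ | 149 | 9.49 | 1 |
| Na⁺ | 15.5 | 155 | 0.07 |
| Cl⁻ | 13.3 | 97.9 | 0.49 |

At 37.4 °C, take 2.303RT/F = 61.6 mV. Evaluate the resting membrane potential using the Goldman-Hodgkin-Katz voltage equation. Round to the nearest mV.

-53 mV

Vm = 61.6 · log₁₀[(Σ P·[cation]ₒ + Σ P·[anion]ᵢ) / (Σ P·[cation]ᵢ + Σ P·[anion]ₒ)]
Numerator = 1×9.49 + 0.07×155 + 0.49×13.3 = 26.86
Denominator = 1×149 + 0.07×15.5 + 0.49×97.9 = 198.1
Vm = 61.6 · log₁₀(0.1356) = 61.6 × (-0.8677) = -53.45 mV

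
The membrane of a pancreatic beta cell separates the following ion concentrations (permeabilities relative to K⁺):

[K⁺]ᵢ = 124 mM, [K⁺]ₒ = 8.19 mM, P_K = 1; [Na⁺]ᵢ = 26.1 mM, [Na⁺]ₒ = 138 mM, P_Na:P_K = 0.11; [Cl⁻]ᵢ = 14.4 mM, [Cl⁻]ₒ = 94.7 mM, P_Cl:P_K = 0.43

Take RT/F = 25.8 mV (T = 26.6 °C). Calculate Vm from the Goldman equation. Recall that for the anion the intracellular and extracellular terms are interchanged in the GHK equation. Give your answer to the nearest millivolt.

-45 mV

Vm = 25.8 · ln[(Σ P·[cation]ₒ + Σ P·[anion]ᵢ) / (Σ P·[cation]ᵢ + Σ P·[anion]ₒ)]
Numerator = 1×8.19 + 0.11×138 + 0.43×14.4 = 29.56
Denominator = 1×124 + 0.11×26.1 + 0.43×94.7 = 167.6
Vm = 25.8 · ln(0.17639) = 25.8 × (-1.7350) = -44.76 mV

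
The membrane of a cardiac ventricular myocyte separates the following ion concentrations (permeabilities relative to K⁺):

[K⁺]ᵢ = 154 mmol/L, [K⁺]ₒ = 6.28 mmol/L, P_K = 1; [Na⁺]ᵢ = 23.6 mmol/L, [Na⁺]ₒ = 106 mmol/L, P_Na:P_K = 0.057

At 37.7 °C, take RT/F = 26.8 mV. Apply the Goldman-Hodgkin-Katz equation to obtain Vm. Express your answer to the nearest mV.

-68 mV

Vm = 26.8 · ln[(Σ P·[cation]ₒ + Σ P·[anion]ᵢ) / (Σ P·[cation]ᵢ + Σ P·[anion]ₒ)]
Numerator = 1×6.28 + 0.057×106 = 12.32
Denominator = 1×154 + 0.057×23.6 = 155.3
Vm = 26.8 · ln(0.07932) = 26.8 × (-2.5343) = -67.92 mV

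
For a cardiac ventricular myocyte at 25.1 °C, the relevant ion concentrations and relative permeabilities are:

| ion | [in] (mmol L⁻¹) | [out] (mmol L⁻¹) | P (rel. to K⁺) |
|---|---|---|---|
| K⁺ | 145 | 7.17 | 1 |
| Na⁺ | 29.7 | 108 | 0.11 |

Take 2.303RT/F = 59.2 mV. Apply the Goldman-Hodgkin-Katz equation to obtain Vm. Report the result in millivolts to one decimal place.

-52.8 mV

Vm = 59.2 · log₁₀[(Σ P·[cation]ₒ + Σ P·[anion]ᵢ) / (Σ P·[cation]ᵢ + Σ P·[anion]ₒ)]
Numerator = 1×7.17 + 0.11×108 = 19.05
Denominator = 1×145 + 0.11×29.7 = 148.3
Vm = 59.2 · log₁₀(0.12848) = 59.2 × (-0.8911) = -52.76 mV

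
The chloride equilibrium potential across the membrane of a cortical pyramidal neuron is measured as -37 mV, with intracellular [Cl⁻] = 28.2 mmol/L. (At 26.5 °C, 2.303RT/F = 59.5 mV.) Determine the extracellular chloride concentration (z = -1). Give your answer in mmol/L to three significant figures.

118 mmol/L

Nernst: E = (59.5/-1) · log₁₀([out]/[in]), so log₁₀([out]/[in]) = -37.0 × -1 / 59.5 = 0.6218.
[out]/[in] = 10^(0.6218) = 4.186.
[out] = 4.186 × 28.2 = 118.1 mmol/L.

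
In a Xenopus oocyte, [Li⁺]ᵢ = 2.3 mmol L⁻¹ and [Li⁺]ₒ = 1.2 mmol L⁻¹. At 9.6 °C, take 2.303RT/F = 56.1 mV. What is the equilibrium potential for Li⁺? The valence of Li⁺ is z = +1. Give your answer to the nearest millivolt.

-16 mV

E = (56.1/z) · log₁₀([Li⁺]_out/[Li⁺]_in) with z = +1.
= (56.1/1) · log₁₀(1.2/2.3) = 56.10 · log₁₀(0.5217)
= 56.10 · (-0.2825) = -15.85 mV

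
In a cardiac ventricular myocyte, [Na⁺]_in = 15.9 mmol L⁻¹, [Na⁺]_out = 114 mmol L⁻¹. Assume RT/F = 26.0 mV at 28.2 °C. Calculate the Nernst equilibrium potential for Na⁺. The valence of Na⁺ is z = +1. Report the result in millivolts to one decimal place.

E = (26.0/z) · ln([Na⁺]_out/[Na⁺]_in) with z = +1.
= (26.0/1) · ln(114/15.9) = 26.00 · ln(7.17)
= 26.00 · (1.9699) = 51.22 mV

51.2 mV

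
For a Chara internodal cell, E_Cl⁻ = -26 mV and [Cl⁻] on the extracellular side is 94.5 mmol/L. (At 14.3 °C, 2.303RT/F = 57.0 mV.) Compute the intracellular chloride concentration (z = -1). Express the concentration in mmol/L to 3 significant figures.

Nernst: E = (57.0/-1) · log₁₀([out]/[in]), so log₁₀([out]/[in]) = -26.0 × -1 / 57.0 = 0.4561.
[out]/[in] = 10^(0.4561) = 2.859.
[in] = 94.5 / 2.859 = 33.06 mmol/L.

33.1 mmol/L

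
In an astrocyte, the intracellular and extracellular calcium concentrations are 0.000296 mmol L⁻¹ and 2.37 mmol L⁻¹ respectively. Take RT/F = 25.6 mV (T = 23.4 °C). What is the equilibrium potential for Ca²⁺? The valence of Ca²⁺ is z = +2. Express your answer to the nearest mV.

E = (25.6/z) · ln([Ca²⁺]_out/[Ca²⁺]_in) with z = +2.
= (25.6/2) · ln(2.37/0.000296) = 12.80 · ln(8007)
= 12.80 · (8.9880) = 115.05 mV

115 mV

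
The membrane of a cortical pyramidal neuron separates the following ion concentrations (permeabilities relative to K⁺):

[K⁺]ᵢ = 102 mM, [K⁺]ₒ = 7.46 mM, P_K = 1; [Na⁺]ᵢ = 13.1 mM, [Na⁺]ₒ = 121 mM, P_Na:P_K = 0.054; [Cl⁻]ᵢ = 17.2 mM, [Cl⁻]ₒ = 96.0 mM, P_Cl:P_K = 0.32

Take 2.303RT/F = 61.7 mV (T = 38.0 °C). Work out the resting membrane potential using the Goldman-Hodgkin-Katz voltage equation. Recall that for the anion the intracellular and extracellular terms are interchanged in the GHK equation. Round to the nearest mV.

-52 mV

Vm = 61.7 · log₁₀[(Σ P·[cation]ₒ + Σ P·[anion]ᵢ) / (Σ P·[cation]ᵢ + Σ P·[anion]ₒ)]
Numerator = 1×7.46 + 0.054×121 + 0.32×17.2 = 19.5
Denominator = 1×102 + 0.054×13.1 + 0.32×96.0 = 133.4
Vm = 61.7 · log₁₀(0.14613) = 61.7 × (-0.8353) = -51.54 mV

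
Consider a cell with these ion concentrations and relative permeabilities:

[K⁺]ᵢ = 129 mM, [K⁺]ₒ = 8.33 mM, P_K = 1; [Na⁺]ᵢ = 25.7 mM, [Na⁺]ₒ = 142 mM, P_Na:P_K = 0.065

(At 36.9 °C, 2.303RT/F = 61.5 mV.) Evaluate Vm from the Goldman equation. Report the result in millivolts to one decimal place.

-53.6 mV

Vm = 61.5 · log₁₀[(Σ P·[cation]ₒ + Σ P·[anion]ᵢ) / (Σ P·[cation]ᵢ + Σ P·[anion]ₒ)]
Numerator = 1×8.33 + 0.065×142 = 17.56
Denominator = 1×129 + 0.065×25.7 = 130.7
Vm = 61.5 · log₁₀(0.13438) = 61.5 × (-0.8717) = -53.61 mV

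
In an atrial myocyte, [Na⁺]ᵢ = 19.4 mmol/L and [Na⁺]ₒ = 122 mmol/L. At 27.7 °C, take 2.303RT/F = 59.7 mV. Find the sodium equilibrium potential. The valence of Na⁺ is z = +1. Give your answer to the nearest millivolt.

E = (59.7/z) · log₁₀([Na⁺]_out/[Na⁺]_in) with z = +1.
= (59.7/1) · log₁₀(122/19.4) = 59.70 · log₁₀(6.289)
= 59.70 · (0.7986) = 47.67 mV

48 mV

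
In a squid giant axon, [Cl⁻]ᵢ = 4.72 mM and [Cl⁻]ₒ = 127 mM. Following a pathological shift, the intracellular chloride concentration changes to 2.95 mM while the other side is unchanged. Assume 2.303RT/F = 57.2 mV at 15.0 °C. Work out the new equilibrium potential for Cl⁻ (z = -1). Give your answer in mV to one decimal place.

-93.5 mV

After the shift: [Cl⁻]_out = 127, [Cl⁻]_in = 2.95 mM.
E_new = (57.2/-1)·log₁₀(127/2.95) = -57.20 · (1.6340) = -93.46 mV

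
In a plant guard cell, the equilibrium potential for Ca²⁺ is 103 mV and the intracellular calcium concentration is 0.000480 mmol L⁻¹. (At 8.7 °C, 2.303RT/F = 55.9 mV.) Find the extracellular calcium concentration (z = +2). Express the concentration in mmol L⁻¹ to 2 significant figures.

Nernst: E = (55.9/2) · log₁₀([out]/[in]), so log₁₀([out]/[in]) = 103.0 × 2 / 55.9 = 3.6852.
[out]/[in] = 10^(3.6852) = 4843.
[out] = 4843 × 0.000480 = 2.325 mmol L⁻¹.

2.3 mmol L⁻¹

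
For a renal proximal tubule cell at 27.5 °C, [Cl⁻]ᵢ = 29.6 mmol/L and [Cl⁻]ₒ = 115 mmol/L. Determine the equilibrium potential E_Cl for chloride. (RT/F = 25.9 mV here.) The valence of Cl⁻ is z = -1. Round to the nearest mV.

E = (25.9/z) · ln([Cl⁻]_out/[Cl⁻]_in) with z = -1.
For an anion, dividing by z = -1 reverses the sign.
= (25.9/-1) · ln(115/29.6) = -25.90 · ln(3.885)
= -25.90 · (1.3572) = -35.15 mV

-35 mV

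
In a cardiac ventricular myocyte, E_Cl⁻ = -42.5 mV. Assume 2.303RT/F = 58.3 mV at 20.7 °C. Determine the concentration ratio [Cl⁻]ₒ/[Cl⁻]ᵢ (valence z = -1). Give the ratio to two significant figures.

5.4

log₁₀([out]/[in]) = E·z/(58.3) = -42.5 × -1 / 58.3 = 0.7290
[out]/[in] = 10^(0.7290) = 5.358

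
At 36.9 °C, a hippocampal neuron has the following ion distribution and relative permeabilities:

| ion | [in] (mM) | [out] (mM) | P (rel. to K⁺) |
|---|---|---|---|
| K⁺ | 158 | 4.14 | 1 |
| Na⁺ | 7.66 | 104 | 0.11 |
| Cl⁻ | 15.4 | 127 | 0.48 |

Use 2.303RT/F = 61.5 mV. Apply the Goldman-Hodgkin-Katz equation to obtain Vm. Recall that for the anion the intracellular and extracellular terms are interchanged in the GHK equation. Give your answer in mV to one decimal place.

-60.3 mV

Vm = 61.5 · log₁₀[(Σ P·[cation]ₒ + Σ P·[anion]ᵢ) / (Σ P·[cation]ᵢ + Σ P·[anion]ₒ)]
Numerator = 1×4.14 + 0.11×104 + 0.48×15.4 = 22.97
Denominator = 1×158 + 0.11×7.66 + 0.48×127 = 219.8
Vm = 61.5 · log₁₀(0.10451) = 61.5 × (-0.9808) = -60.32 mV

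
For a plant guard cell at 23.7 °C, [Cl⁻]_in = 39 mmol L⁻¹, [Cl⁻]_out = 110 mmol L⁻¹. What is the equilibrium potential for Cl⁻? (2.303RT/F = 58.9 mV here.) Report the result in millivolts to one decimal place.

E = (58.9/z) · log₁₀([Cl⁻]_out/[Cl⁻]_in) with z = -1.
For an anion, dividing by z = -1 reverses the sign.
= (58.9/-1) · log₁₀(110/39) = -58.90 · log₁₀(2.821)
= -58.90 · (0.4503) = -26.52 mV

-26.5 mV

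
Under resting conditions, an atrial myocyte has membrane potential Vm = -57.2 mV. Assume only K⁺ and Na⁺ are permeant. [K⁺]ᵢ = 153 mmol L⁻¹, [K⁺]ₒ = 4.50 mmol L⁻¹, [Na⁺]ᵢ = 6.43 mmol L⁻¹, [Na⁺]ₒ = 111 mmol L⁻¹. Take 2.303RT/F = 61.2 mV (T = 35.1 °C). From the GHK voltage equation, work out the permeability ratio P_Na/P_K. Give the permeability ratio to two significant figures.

Let α = P_Na/P_K. GHK: Vm = 61.2·log₁₀[(Kₒ + α·Naₒ)/(Kᵢ + α·Naᵢ)].
10^(Vm/61.2) = 10^(-57.2/61.2) = 0.11624
So 0.11624·(Kᵢ + α·Naᵢ) = Kₒ + α·Naₒ → α = (0.11624·153.0 − 4.5) / (111.0 − 0.11624·6.43)
α = (17.78 − 4.5) / (111.0 − 0.7474) = 13.28/110.3 = 0.1205

0.12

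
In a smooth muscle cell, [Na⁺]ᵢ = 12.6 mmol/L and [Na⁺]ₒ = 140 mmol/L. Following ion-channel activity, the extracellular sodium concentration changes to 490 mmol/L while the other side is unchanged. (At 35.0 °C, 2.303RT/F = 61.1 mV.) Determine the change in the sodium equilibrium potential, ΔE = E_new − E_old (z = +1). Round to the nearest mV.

E_old = (61.1/1)·log₁₀(140/12.6) = 63.90 mV
E_new = (61.1/1)·log₁₀(490/12.6) = 97.14 mV
ΔE = 97.14 − (63.90) = 33.24 mV

33 mV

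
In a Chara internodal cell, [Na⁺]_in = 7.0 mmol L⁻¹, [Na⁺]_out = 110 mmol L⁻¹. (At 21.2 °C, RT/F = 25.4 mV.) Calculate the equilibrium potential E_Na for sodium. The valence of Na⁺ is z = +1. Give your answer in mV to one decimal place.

70.0 mV

E = (25.4/z) · ln([Na⁺]_out/[Na⁺]_in) with z = +1.
= (25.4/1) · ln(110/7.0) = 25.40 · ln(15.71)
= 25.40 · (2.7546) = 69.97 mV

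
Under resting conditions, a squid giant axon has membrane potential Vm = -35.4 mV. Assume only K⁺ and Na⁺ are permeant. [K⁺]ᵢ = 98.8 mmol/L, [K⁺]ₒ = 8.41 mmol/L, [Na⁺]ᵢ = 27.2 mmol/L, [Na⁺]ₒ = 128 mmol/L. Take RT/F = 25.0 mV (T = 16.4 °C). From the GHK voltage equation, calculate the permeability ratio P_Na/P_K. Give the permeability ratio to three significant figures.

0.128

Let α = P_Na/P_K. GHK: Vm = 25.0·ln[(Kₒ + α·Naₒ)/(Kᵢ + α·Naᵢ)].
e^(Vm/25.0) = e^(-35.4/25.0) = 0.24268
So 0.24268·(Kᵢ + α·Naᵢ) = Kₒ + α·Naₒ → α = (0.24268·98.8 − 8.41) / (128.0 − 0.24268·27.2)
α = (23.98 − 8.41) / (128.0 − 6.601) = 15.57/121.4 = 0.1282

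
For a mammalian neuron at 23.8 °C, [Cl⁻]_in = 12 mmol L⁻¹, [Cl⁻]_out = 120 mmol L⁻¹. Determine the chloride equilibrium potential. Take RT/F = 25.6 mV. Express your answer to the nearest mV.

E = (25.6/z) · ln([Cl⁻]_out/[Cl⁻]_in) with z = -1.
For an anion, dividing by z = -1 reverses the sign.
= (25.6/-1) · ln(120/12) = -25.60 · ln(10)
= -25.60 · (2.3026) = -58.95 mV

-59 mV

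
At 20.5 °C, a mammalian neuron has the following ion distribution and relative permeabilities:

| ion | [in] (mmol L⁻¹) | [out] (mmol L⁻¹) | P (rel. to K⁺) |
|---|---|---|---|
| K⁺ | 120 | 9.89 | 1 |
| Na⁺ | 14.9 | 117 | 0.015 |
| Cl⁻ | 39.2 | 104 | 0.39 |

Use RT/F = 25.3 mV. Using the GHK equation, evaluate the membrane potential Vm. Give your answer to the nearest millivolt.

-45 mV

Vm = 25.3 · ln[(Σ P·[cation]ₒ + Σ P·[anion]ᵢ) / (Σ P·[cation]ᵢ + Σ P·[anion]ₒ)]
Numerator = 1×9.89 + 0.015×117 + 0.39×39.2 = 26.93
Denominator = 1×120 + 0.015×14.9 + 0.39×104 = 160.8
Vm = 25.3 · ln(0.16751) = 25.3 × (-1.7867) = -45.20 mV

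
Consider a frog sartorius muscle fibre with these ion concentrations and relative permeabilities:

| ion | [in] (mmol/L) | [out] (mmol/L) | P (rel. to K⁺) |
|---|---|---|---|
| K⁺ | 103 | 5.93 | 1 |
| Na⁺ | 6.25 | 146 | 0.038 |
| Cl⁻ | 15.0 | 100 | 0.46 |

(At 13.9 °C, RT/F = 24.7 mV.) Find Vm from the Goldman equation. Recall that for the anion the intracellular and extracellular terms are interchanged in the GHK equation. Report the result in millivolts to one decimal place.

Vm = 24.7 · ln[(Σ P·[cation]ₒ + Σ P·[anion]ᵢ) / (Σ P·[cation]ᵢ + Σ P·[anion]ₒ)]
Numerator = 1×5.93 + 0.038×146 + 0.46×15.0 = 18.38
Denominator = 1×103 + 0.038×6.25 + 0.46×100 = 149.2
Vm = 24.7 · ln(0.12315) = 24.7 × (-2.0944) = -51.73 mV

-51.7 mV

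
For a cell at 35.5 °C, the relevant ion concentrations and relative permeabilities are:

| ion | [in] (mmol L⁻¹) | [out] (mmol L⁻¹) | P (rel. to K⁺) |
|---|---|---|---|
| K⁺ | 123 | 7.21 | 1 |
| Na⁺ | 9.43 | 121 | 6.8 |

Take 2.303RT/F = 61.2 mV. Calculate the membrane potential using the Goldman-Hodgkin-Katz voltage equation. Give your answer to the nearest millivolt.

40 mV

Vm = 61.2 · log₁₀[(Σ P·[cation]ₒ + Σ P·[anion]ᵢ) / (Σ P·[cation]ᵢ + Σ P·[anion]ₒ)]
Numerator = 1×7.21 + 6.8×121 = 830
Denominator = 1×123 + 6.8×9.43 = 187.1
Vm = 61.2 · log₁₀(4.4356) = 61.2 × (0.6470) = 39.59 mV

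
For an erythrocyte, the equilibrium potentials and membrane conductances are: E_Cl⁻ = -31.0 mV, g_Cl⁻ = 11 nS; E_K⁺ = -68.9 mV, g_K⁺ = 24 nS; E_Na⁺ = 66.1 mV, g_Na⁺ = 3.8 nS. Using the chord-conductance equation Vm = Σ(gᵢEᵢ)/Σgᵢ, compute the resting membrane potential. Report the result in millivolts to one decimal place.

Σ gᵢEᵢ = 11·(-31.0) + 24·(-68.9) + 3.8·(66.1) = -1743.42
Σ gᵢ = 11 + 24 + 3.8 = 38.8
Vm = -1743.42 / 38.8 = -44.93 mV

-44.9 mV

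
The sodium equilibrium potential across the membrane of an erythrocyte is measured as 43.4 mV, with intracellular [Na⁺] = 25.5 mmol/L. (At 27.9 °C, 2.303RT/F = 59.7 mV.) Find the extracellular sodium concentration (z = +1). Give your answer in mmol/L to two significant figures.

140 mmol/L

Nernst: E = (59.7/1) · log₁₀([out]/[in]), so log₁₀([out]/[in]) = 43.4 × 1 / 59.7 = 0.7270.
[out]/[in] = 10^(0.7270) = 5.333.
[out] = 5.333 × 25.5 = 136 mmol/L.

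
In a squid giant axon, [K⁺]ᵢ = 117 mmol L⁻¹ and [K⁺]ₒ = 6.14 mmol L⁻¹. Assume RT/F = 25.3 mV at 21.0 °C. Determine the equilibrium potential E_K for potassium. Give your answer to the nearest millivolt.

E = (25.3/z) · ln([K⁺]_out/[K⁺]_in) with z = +1.
= (25.3/1) · ln(6.14/117) = 25.30 · ln(0.05248)
= 25.30 · (-2.9473) = -74.57 mV

-75 mV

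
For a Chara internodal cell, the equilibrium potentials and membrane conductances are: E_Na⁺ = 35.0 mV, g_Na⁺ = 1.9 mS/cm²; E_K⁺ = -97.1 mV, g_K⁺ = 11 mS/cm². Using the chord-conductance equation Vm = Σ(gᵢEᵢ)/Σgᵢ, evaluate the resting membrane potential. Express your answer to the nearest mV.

-78 mV

Σ gᵢEᵢ = 1.9·(35.0) + 11·(-97.1) = -1001.60
Σ gᵢ = 1.9 + 11 = 12.9
Vm = -1001.60 / 12.9 = -77.64 mV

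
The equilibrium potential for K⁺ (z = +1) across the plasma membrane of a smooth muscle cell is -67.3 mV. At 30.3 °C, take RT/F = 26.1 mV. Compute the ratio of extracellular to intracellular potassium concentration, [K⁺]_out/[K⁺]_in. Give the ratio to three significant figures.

ln([out]/[in]) = E·z/(26.1) = -67.3 × 1 / 26.1 = -2.5785
[out]/[in] = e^(-2.5785) = 0.07588

0.0759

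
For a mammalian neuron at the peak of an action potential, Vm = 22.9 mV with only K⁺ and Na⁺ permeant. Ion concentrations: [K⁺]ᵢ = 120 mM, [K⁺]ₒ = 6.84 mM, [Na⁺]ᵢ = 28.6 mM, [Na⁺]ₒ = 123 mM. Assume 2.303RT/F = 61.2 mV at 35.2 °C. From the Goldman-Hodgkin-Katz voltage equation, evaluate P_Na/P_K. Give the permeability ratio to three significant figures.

Let α = P_Na/P_K. GHK: Vm = 61.2·log₁₀[(Kₒ + α·Naₒ)/(Kᵢ + α·Naᵢ)].
10^(Vm/61.2) = 10^(22.9/61.2) = 2.3669
So 2.3669·(Kᵢ + α·Naᵢ) = Kₒ + α·Naₒ → α = (2.3669·120.0 − 6.84) / (123.0 − 2.3669·28.6)
α = (284 − 6.84) / (123.0 − 67.69) = 277.2/55.31 = 5.012

5.01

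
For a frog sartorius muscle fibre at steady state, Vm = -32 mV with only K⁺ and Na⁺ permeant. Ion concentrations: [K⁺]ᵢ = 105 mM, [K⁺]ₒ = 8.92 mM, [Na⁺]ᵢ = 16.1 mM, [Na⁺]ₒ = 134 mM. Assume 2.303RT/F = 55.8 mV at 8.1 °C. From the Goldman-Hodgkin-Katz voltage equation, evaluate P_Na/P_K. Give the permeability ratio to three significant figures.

Let α = P_Na/P_K. GHK: Vm = 55.8·log₁₀[(Kₒ + α·Naₒ)/(Kᵢ + α·Naᵢ)].
10^(Vm/55.8) = 10^(-32.0/55.8) = 0.26701
So 0.26701·(Kᵢ + α·Naᵢ) = Kₒ + α·Naₒ → α = (0.26701·105.0 − 8.92) / (134.0 − 0.26701·16.1)
α = (28.04 − 8.92) / (134.0 − 4.299) = 19.12/129.7 = 0.1474

0.147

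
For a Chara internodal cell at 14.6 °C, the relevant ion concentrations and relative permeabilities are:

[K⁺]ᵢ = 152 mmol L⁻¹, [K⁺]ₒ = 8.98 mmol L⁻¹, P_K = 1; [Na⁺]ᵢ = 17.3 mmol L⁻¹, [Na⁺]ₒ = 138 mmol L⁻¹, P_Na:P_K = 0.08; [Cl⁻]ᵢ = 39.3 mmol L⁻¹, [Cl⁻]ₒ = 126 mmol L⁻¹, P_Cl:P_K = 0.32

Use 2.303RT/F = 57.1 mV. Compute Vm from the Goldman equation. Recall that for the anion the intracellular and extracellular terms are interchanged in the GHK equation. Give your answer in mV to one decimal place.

-44.2 mV

Vm = 57.1 · log₁₀[(Σ P·[cation]ₒ + Σ P·[anion]ᵢ) / (Σ P·[cation]ᵢ + Σ P·[anion]ₒ)]
Numerator = 1×8.98 + 0.08×138 + 0.32×39.3 = 32.6
Denominator = 1×152 + 0.08×17.3 + 0.32×126 = 193.7
Vm = 57.1 · log₁₀(0.16828) = 57.1 × (-0.7740) = -44.19 mV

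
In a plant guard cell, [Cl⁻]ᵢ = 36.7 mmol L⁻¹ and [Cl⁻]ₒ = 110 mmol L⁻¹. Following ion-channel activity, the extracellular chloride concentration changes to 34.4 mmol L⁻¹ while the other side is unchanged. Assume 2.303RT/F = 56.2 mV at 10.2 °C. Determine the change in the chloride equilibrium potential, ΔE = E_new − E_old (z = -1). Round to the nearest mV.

E_old = (56.2/-1)·log₁₀(110/36.7) = -26.79 mV
E_new = (56.2/-1)·log₁₀(34.4/36.7) = 1.58 mV
ΔE = 1.58 − (-26.79) = 28.37 mV

28 mV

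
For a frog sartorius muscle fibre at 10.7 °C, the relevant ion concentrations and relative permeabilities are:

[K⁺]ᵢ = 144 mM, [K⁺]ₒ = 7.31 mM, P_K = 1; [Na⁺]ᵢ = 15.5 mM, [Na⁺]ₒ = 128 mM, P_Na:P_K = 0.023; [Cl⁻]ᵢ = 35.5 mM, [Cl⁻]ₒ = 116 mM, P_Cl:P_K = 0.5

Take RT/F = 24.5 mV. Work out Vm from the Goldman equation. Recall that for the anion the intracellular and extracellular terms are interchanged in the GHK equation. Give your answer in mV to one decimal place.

-48.5 mV

Vm = 24.5 · ln[(Σ P·[cation]ₒ + Σ P·[anion]ᵢ) / (Σ P·[cation]ᵢ + Σ P·[anion]ₒ)]
Numerator = 1×7.31 + 0.023×128 + 0.5×35.5 = 28
Denominator = 1×144 + 0.023×15.5 + 0.5×116 = 202.4
Vm = 24.5 · ln(0.13839) = 24.5 × (-1.9777) = -48.45 mV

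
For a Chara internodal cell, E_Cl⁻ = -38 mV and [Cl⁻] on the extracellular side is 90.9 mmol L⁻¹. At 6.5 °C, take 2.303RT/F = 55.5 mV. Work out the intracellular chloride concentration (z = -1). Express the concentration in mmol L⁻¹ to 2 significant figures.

Nernst: E = (55.5/-1) · log₁₀([out]/[in]), so log₁₀([out]/[in]) = -38.0 × -1 / 55.5 = 0.6847.
[out]/[in] = 10^(0.6847) = 4.838.
[in] = 90.9 / 4.838 = 18.79 mmol L⁻¹.

19 mmol L⁻¹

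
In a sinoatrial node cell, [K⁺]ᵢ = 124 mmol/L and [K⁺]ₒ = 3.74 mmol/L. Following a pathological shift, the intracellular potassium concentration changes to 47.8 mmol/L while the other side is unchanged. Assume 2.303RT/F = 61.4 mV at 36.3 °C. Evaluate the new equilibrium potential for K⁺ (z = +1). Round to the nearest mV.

After the shift: [K⁺]_out = 3.74, [K⁺]_in = 47.8 mmol/L.
E_new = (61.4/1)·log₁₀(3.74/47.8) = 61.40 · (-1.1066) = -67.94 mV

-68 mV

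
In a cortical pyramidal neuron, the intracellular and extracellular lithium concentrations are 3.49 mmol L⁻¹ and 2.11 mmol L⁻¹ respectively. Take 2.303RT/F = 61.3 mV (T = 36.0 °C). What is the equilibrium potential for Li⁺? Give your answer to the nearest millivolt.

E = (61.3/z) · log₁₀([Li⁺]_out/[Li⁺]_in) with z = +1.
= (61.3/1) · log₁₀(2.11/3.49) = 61.30 · log₁₀(0.6046)
= 61.30 · (-0.2185) = -13.40 mV

-13 mV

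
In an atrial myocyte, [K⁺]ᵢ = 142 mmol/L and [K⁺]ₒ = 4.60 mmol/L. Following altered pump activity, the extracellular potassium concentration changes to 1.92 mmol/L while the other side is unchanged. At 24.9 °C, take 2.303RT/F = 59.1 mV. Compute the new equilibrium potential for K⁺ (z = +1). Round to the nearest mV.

After the shift: [K⁺]_out = 1.92, [K⁺]_in = 142 mmol/L.
E_new = (59.1/1)·log₁₀(1.92/142) = 59.10 · (-1.8690) = -110.46 mV

-110 mV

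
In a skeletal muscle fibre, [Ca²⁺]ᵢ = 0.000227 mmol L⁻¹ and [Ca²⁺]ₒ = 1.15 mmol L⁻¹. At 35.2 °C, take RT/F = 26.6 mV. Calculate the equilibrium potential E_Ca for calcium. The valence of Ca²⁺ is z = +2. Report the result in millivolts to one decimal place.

E = (26.6/z) · ln([Ca²⁺]_out/[Ca²⁺]_in) with z = +2.
= (26.6/2) · ln(1.15/0.000227) = 13.30 · ln(5066)
= 13.30 · (8.5303) = 113.45 mV

113.5 mV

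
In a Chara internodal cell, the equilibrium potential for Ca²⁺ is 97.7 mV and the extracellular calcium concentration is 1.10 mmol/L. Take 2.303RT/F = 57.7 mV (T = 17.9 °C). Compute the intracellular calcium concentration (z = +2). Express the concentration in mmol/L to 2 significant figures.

0.00045 mmol/L

Nernst: E = (57.7/2) · log₁₀([out]/[in]), so log₁₀([out]/[in]) = 97.7 × 2 / 57.7 = 3.3865.
[out]/[in] = 10^(3.3865) = 2435.
[in] = 1.10 / 2435 = 0.0004518 mmol/L.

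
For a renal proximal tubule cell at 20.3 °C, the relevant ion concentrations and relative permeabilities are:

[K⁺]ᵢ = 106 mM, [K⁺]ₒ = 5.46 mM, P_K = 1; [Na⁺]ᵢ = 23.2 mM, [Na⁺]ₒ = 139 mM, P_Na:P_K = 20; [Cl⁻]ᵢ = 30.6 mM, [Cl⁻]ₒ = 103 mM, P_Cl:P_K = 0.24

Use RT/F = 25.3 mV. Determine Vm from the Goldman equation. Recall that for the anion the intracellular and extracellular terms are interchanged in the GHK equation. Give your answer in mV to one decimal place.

Vm = 25.3 · ln[(Σ P·[cation]ₒ + Σ P·[anion]ᵢ) / (Σ P·[cation]ᵢ + Σ P·[anion]ₒ)]
Numerator = 1×5.46 + 20×139 + 0.24×30.6 = 2793
Denominator = 1×106 + 20×23.2 + 0.24×103 = 594.7
Vm = 25.3 · ln(4.696) = 25.3 × (1.5467) = 39.13 mV

39.1 mV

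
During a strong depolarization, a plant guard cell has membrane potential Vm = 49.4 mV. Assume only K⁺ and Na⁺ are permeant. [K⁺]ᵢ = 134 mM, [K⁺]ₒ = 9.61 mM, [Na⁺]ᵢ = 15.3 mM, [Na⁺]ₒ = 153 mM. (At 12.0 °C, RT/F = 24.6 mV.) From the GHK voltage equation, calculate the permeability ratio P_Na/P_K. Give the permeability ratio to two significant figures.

25

Let α = P_Na/P_K. GHK: Vm = 24.6·ln[(Kₒ + α·Naₒ)/(Kᵢ + α·Naᵢ)].
e^(Vm/24.6) = e^(49.4/24.6) = 7.4494
So 7.4494·(Kᵢ + α·Naᵢ) = Kₒ + α·Naₒ → α = (7.4494·134.0 − 9.61) / (153.0 − 7.4494·15.3)
α = (998.2 − 9.61) / (153.0 − 114) = 988.6/39.02 = 25.33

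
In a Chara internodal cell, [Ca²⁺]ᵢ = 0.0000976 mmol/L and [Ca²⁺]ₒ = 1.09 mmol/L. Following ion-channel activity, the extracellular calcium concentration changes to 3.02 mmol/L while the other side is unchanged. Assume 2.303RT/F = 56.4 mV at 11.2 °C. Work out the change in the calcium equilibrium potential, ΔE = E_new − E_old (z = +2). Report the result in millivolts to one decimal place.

E_old = (56.4/2)·log₁₀(1.09/0.0000976) = 114.15 mV
E_new = (56.4/2)·log₁₀(3.02/0.0000976) = 126.63 mV
ΔE = 126.63 − (114.15) = 12.48 mV

12.5 mV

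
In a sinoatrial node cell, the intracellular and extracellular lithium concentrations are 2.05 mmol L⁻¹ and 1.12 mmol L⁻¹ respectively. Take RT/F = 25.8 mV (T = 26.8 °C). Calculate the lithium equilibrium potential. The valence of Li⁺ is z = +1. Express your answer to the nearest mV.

E = (25.8/z) · ln([Li⁺]_out/[Li⁺]_in) with z = +1.
= (25.8/1) · ln(1.12/2.05) = 25.80 · ln(0.5463)
= 25.80 · (-0.6045) = -15.60 mV

-16 mV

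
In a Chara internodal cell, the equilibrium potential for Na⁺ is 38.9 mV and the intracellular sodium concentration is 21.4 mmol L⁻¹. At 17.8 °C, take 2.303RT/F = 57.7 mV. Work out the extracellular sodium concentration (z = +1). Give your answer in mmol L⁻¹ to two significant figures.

Nernst: E = (57.7/1) · log₁₀([out]/[in]), so log₁₀([out]/[in]) = 38.9 × 1 / 57.7 = 0.6742.
[out]/[in] = 10^(0.6742) = 4.723.
[out] = 4.723 × 21.4 = 101.1 mmol L⁻¹.

100 mmol L⁻¹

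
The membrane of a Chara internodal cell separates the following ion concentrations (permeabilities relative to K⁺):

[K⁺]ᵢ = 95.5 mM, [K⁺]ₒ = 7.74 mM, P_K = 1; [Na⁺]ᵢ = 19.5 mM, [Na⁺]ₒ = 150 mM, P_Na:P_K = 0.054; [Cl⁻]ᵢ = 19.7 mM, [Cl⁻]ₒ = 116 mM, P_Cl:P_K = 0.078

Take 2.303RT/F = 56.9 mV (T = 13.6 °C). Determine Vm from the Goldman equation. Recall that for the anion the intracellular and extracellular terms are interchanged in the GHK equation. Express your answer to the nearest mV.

Vm = 56.9 · log₁₀[(Σ P·[cation]ₒ + Σ P·[anion]ᵢ) / (Σ P·[cation]ᵢ + Σ P·[anion]ₒ)]
Numerator = 1×7.74 + 0.054×150 + 0.078×19.7 = 17.38
Denominator = 1×95.5 + 0.054×19.5 + 0.078×116 = 105.6
Vm = 56.9 · log₁₀(0.16455) = 56.9 × (-0.7837) = -44.59 mV

-45 mV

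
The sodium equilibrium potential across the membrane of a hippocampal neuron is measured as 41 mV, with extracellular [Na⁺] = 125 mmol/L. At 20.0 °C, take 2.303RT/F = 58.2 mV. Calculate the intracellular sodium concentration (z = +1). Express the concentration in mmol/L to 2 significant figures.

Nernst: E = (58.2/1) · log₁₀([out]/[in]), so log₁₀([out]/[in]) = 41.0 × 1 / 58.2 = 0.7045.
[out]/[in] = 10^(0.7045) = 5.064.
[in] = 125 / 5.064 = 24.69 mmol/L.

25 mmol/L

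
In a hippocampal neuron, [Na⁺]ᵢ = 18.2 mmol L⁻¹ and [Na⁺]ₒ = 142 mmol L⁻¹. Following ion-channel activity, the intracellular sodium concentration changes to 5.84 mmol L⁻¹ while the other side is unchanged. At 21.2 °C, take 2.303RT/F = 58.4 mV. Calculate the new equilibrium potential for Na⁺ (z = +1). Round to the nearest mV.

81 mV

After the shift: [Na⁺]_out = 142, [Na⁺]_in = 5.84 mmol L⁻¹.
E_new = (58.4/1)·log₁₀(142/5.84) = 58.40 · (1.3859) = 80.94 mV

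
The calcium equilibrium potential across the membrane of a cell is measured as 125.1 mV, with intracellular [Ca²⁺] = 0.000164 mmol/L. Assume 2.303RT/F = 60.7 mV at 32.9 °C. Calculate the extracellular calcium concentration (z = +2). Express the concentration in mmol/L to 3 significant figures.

Nernst: E = (60.7/2) · log₁₀([out]/[in]), so log₁₀([out]/[in]) = 125.1 × 2 / 60.7 = 4.1219.
[out]/[in] = 10^(4.1219) = 1.324e+04.
[out] = 1.324e+04 × 0.000164 = 2.171 mmol/L.

2.17 mmol/L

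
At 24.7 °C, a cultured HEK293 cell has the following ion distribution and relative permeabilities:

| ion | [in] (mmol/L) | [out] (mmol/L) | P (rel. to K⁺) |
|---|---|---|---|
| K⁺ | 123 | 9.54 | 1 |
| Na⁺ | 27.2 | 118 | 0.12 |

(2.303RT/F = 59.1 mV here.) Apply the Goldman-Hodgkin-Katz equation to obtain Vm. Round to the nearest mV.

-43 mV

Vm = 59.1 · log₁₀[(Σ P·[cation]ₒ + Σ P·[anion]ᵢ) / (Σ P·[cation]ᵢ + Σ P·[anion]ₒ)]
Numerator = 1×9.54 + 0.12×118 = 23.7
Denominator = 1×123 + 0.12×27.2 = 126.3
Vm = 59.1 · log₁₀(0.1877) = 59.1 × (-0.7265) = -42.94 mV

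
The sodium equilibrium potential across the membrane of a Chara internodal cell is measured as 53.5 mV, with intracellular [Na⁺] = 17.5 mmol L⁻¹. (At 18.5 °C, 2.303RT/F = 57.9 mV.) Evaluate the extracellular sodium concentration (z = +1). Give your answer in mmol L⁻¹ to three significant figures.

Nernst: E = (57.9/1) · log₁₀([out]/[in]), so log₁₀([out]/[in]) = 53.5 × 1 / 57.9 = 0.9240.
[out]/[in] = 10^(0.9240) = 8.395.
[out] = 8.395 × 17.5 = 146.9 mmol L⁻¹.

147 mmol L⁻¹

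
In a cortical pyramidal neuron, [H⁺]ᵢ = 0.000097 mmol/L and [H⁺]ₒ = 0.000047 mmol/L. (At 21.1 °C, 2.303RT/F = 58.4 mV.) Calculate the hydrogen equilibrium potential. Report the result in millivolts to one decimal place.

E = (58.4/z) · log₁₀([H⁺]_out/[H⁺]_in) with z = +1.
= (58.4/1) · log₁₀(0.000047/0.000097) = 58.40 · log₁₀(0.4845)
= 58.40 · (-0.3147) = -18.38 mV

-18.4 mV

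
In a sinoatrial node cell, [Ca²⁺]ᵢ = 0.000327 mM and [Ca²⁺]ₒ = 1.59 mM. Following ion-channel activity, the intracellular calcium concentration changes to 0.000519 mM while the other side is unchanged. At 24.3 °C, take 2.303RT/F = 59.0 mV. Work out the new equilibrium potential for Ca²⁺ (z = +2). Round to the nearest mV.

After the shift: [Ca²⁺]_out = 1.59, [Ca²⁺]_in = 0.000519 mM.
E_new = (59.0/2)·log₁₀(1.59/0.000519) = 29.50 · (3.4862) = 102.84 mV

103 mV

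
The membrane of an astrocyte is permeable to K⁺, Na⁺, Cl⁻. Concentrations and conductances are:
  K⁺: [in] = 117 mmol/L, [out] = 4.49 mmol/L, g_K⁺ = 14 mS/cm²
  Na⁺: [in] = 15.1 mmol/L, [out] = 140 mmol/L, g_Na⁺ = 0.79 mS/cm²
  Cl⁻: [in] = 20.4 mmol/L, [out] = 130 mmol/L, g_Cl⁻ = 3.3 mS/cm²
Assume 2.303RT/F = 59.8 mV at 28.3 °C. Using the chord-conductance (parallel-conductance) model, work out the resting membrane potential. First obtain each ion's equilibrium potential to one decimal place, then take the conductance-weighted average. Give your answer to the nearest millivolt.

-72 mV

E_K⁺ = (59.8/1)·log₁₀(4.49/117) = -84.7 mV
E_Na⁺ = (59.8/1)·log₁₀(140/15.1) = 57.8 mV
E_Cl⁻ = (59.8/-1)·log₁₀(130/20.4) = -48.1 mV
Vm = (Σ gᵢEᵢ)/(Σ gᵢ) = (14·-84.7 + 0.79·57.8 + 3.3·-48.1) / (14 + 0.79 + 3.3)
= -1298.87 / 18.09 = -71.80 mV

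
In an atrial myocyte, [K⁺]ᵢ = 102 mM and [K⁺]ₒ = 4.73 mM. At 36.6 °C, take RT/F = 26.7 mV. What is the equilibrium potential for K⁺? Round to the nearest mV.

E = (26.7/z) · ln([K⁺]_out/[K⁺]_in) with z = +1.
= (26.7/1) · ln(4.73/102) = 26.70 · ln(0.04637)
= 26.70 · (-3.0710) = -82.00 mV

-82 mV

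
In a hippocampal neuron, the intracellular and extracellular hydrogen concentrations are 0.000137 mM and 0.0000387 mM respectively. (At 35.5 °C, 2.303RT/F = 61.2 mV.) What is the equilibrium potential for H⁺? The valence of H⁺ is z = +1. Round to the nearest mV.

E = (61.2/z) · log₁₀([H⁺]_out/[H⁺]_in) with z = +1.
= (61.2/1) · log₁₀(0.0000387/0.000137) = 61.20 · log₁₀(0.2825)
= 61.20 · (-0.5490) = -33.60 mV

-34 mV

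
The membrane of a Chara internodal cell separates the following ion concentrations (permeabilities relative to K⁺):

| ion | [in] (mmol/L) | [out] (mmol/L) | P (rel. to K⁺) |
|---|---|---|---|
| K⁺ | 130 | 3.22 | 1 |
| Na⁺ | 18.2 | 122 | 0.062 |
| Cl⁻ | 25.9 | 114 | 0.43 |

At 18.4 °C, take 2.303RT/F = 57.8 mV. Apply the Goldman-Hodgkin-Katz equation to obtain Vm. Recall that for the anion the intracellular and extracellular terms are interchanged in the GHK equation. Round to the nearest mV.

-53 mV

Vm = 57.8 · log₁₀[(Σ P·[cation]ₒ + Σ P·[anion]ᵢ) / (Σ P·[cation]ᵢ + Σ P·[anion]ₒ)]
Numerator = 1×3.22 + 0.062×122 + 0.43×25.9 = 21.92
Denominator = 1×130 + 0.062×18.2 + 0.43×114 = 180.1
Vm = 57.8 · log₁₀(0.12168) = 57.8 × (-0.9148) = -52.87 mV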